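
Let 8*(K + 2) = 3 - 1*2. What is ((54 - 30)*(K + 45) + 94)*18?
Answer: 20322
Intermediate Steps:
K = -15/8 (K = -2 + (3 - 1*2)/8 = -2 + (3 - 2)/8 = -2 + (⅛)*1 = -2 + ⅛ = -15/8 ≈ -1.8750)
((54 - 30)*(K + 45) + 94)*18 = ((54 - 30)*(-15/8 + 45) + 94)*18 = (24*(345/8) + 94)*18 = (1035 + 94)*18 = 1129*18 = 20322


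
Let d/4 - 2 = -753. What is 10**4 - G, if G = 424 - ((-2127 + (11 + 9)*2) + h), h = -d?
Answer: 10493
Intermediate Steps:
d = -3004 (d = 8 + 4*(-753) = 8 - 3012 = -3004)
h = 3004 (h = -1*(-3004) = 3004)
G = -493 (G = 424 - ((-2127 + (11 + 9)*2) + 3004) = 424 - ((-2127 + 20*2) + 3004) = 424 - ((-2127 + 40) + 3004) = 424 - (-2087 + 3004) = 424 - 1*917 = 424 - 917 = -493)
10**4 - G = 10**4 - 1*(-493) = 10000 + 493 = 10493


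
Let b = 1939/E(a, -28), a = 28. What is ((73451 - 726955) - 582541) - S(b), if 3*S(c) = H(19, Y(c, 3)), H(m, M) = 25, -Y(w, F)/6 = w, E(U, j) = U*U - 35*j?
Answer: -3708160/3 ≈ -1.2361e+6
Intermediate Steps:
E(U, j) = U**2 - 35*j
Y(w, F) = -6*w
b = 277/252 (b = 1939/(28**2 - 35*(-28)) = 1939/(784 + 980) = 1939/1764 = 1939*(1/1764) = 277/252 ≈ 1.0992)
S(c) = 25/3 (S(c) = (1/3)*25 = 25/3)
((73451 - 726955) - 582541) - S(b) = ((73451 - 726955) - 582541) - 1*25/3 = (-653504 - 582541) - 25/3 = -1236045 - 25/3 = -3708160/3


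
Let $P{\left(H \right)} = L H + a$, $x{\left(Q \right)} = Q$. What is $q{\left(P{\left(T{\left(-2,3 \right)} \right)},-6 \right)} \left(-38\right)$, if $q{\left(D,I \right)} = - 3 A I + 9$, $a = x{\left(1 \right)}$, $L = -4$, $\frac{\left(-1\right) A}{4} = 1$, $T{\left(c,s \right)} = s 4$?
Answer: $2394$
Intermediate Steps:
$T{\left(c,s \right)} = 4 s$
$A = -4$ ($A = \left(-4\right) 1 = -4$)
$a = 1$
$P{\left(H \right)} = 1 - 4 H$ ($P{\left(H \right)} = - 4 H + 1 = 1 - 4 H$)
$q{\left(D,I \right)} = 9 + 12 I$ ($q{\left(D,I \right)} = \left(-3\right) \left(-4\right) I + 9 = 12 I + 9 = 9 + 12 I$)
$q{\left(P{\left(T{\left(-2,3 \right)} \right)},-6 \right)} \left(-38\right) = \left(9 + 12 \left(-6\right)\right) \left(-38\right) = \left(9 - 72\right) \left(-38\right) = \left(-63\right) \left(-38\right) = 2394$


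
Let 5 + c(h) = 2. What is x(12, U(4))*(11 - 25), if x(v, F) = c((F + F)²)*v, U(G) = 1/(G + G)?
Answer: 504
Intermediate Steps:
c(h) = -3 (c(h) = -5 + 2 = -3)
U(G) = 1/(2*G)
x(v, F) = -3*v
x(12, U(4))*(11 - 25) = (-3*12)*(11 - 25) = -36*(-14) = 504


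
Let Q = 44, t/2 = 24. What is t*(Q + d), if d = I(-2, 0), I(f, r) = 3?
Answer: 2256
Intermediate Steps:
t = 48 (t = 2*24 = 48)
d = 3
t*(Q + d) = 48*(44 + 3) = 48*47 = 2256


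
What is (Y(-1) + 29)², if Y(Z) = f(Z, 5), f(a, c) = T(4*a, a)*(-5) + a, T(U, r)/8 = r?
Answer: 4624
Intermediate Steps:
T(U, r) = 8*r
f(a, c) = -39*a (f(a, c) = (8*a)*(-5) + a = -40*a + a = -39*a)
Y(Z) = -39*Z
(Y(-1) + 29)² = (-39*(-1) + 29)² = (39 + 29)² = 68² = 4624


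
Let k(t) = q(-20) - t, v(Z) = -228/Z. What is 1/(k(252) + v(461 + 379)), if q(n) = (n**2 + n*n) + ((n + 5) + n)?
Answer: 70/35891 ≈ 0.0019503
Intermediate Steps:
q(n) = 5 + 2*n + 2*n**2 (q(n) = (n**2 + n**2) + ((5 + n) + n) = 2*n**2 + (5 + 2*n) = 5 + 2*n + 2*n**2)
k(t) = 765 - t (k(t) = (5 + 2*(-20) + 2*(-20)**2) - t = (5 - 40 + 2*400) - t = (5 - 40 + 800) - t = 765 - t)
1/(k(252) + v(461 + 379)) = 1/((765 - 1*252) - 228/(461 + 379)) = 1/((765 - 252) - 228/840) = 1/(513 - 228*1/840) = 1/(513 - 19/70) = 1/(35891/70) = 70/35891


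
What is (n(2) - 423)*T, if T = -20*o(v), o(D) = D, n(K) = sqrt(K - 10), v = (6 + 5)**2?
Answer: 1023660 - 4840*I*sqrt(2) ≈ 1.0237e+6 - 6844.8*I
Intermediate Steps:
v = 121 (v = 11**2 = 121)
n(K) = sqrt(-10 + K)
T = -2420 (T = -20*121 = -2420)
(n(2) - 423)*T = (sqrt(-10 + 2) - 423)*(-2420) = (sqrt(-8) - 423)*(-2420) = (2*I*sqrt(2) - 423)*(-2420) = (-423 + 2*I*sqrt(2))*(-2420) = 1023660 - 4840*I*sqrt(2)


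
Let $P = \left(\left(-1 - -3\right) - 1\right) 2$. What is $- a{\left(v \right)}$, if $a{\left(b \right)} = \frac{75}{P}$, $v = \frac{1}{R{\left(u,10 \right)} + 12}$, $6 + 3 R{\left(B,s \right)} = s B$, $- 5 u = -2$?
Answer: $- \frac{75}{2} \approx -37.5$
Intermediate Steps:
$u = \frac{2}{5}$ ($u = \left(- \frac{1}{5}\right) \left(-2\right) = \frac{2}{5} \approx 0.4$)
$R{\left(B,s \right)} = -2 + \frac{B s}{3}$ ($R{\left(B,s \right)} = -2 + \frac{s B}{3} = -2 + \frac{B s}{3}$)
$P = 2$ ($P = \left(\left(-1 + 3\right) - 1\right) 2 = \left(2 - 1\right) 2 = 1 \cdot 2 = 2$)
$v = \frac{3}{34}$ ($v = \frac{1}{\left(-2 + \frac{1}{3} \cdot \frac{2}{5} \cdot 10\right) + 12} = \frac{1}{\left(-2 + \frac{4}{3}\right) + 12} = \frac{1}{- \frac{2}{3} + 12} = \frac{1}{\frac{34}{3}} = \frac{3}{34} \approx 0.088235$)
$a{\left(b \right)} = \frac{75}{2}$
$- a{\left(v \right)} = \left(-1\right) \frac{75}{2} = - \frac{75}{2}$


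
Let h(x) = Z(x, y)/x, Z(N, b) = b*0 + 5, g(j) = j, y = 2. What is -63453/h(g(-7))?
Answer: 444171/5 ≈ 88834.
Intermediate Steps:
Z(N, b) = 5 (Z(N, b) = 0 + 5 = 5)
h(x) = 5/x
-63453/h(g(-7)) = -63453/(5/(-7)) = -63453/(5*(-⅐)) = -63453/(-5/7) = -63453*(-7/5) = 444171/5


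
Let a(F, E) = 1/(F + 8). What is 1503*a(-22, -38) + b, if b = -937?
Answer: -14621/14 ≈ -1044.4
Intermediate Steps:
a(F, E) = 1/(8 + F)
1503*a(-22, -38) + b = 1503/(8 - 22) - 937 = 1503/(-14) - 937 = 1503*(-1/14) - 937 = -1503/14 - 937 = -14621/14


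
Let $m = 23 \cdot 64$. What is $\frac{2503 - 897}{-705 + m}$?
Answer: $\frac{1606}{767} \approx 2.0939$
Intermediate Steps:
$m = 1472$
$\frac{2503 - 897}{-705 + m} = \frac{2503 - 897}{-705 + 1472} = \frac{1606}{767}$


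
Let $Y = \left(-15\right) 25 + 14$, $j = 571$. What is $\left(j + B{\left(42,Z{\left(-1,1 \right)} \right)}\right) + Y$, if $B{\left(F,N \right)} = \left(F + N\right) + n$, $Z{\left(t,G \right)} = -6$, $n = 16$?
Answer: $262$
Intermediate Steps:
$B{\left(F,N \right)} = 16 + F + N$ ($B{\left(F,N \right)} = \left(F + N\right) + 16 = 16 + F + N$)
$Y = -361$ ($Y = -375 + 14 = -361$)
$\left(j + B{\left(42,Z{\left(-1,1 \right)} \right)}\right) + Y = \left(571 + \left(16 + 42 - 6\right)\right) - 361 = \left(571 + 52\right) - 361 = 623 - 361 = 262$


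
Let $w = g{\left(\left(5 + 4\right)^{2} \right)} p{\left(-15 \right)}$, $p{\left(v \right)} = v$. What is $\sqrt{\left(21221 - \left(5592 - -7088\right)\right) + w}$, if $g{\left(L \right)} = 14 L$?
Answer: $3 i \sqrt{941} \approx 92.027 i$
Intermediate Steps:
$w = -17010$ ($w = 14 \left(5 + 4\right)^{2} \left(-15\right) = 14 \cdot 9^{2} \left(-15\right) = 14 \cdot 81 \left(-15\right) = 1134 \left(-15\right) = -17010$)
$\sqrt{\left(21221 - \left(5592 - -7088\right)\right) + w} = \sqrt{\left(21221 - \left(5592 - -7088\right)\right) - 17010} = \sqrt{\left(21221 - \left(5592 + 7088\right)\right) - 17010} = \sqrt{\left(21221 - 12680\right) - 17010} = \sqrt{8541 - 17010} = \sqrt{-8469} = 3 i \sqrt{941}$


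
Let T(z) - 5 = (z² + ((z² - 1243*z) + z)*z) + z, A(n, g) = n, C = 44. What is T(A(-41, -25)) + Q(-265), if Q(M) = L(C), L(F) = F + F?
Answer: -2154990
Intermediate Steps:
T(z) = 5 + z + z² + z*(z² - 1242*z) (T(z) = 5 + ((z² + ((z² - 1243*z) + z)*z) + z) = 5 + ((z² + (z² - 1242*z)*z) + z) = 5 + ((z² + z*(z² - 1242*z)) + z) = 5 + (z + z² + z*(z² - 1242*z)) = 5 + z + z² + z*(z² - 1242*z))
L(F) = 2*F
Q(M) = 88 (Q(M) = 2*44 = 88)
T(A(-41, -25)) + Q(-265) = (5 - 41 + (-41)³ - 1241*(-41)²) + 88 = (5 - 41 - 68921 - 1241*1681) + 88 = (5 - 41 - 68921 - 2086121) + 88 = -2155078 + 88 = -2154990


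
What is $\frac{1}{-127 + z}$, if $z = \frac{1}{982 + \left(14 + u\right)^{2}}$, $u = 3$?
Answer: $- \frac{1271}{161416} \approx -0.0078741$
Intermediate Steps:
$z = \frac{1}{1271}$ ($z = \frac{1}{982 + \left(14 + 3\right)^{2}} = \frac{1}{982 + 17^{2}} = \frac{1}{982 + 289} = \frac{1}{1271} \approx 0.00078678$)
$\frac{1}{-127 + z} = \frac{1}{-127 + \frac{1}{1271}} = \frac{1}{- \frac{161416}{1271}} = - \frac{1271}{161416}$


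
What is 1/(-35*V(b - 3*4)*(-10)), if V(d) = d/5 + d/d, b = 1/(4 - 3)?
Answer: -1/420 ≈ -0.0023810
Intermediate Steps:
b = 1 (b = 1/1 = 1)
V(d) = 1 + d/5 (V(d) = d*(⅕) + 1 = d/5 + 1 = 1 + d/5)
1/(-35*V(b - 3*4)*(-10)) = 1/(-35*(1 + (1 - 3*4)/5)*(-10)) = 1/(-35*(1 + (1 - 12)/5)*(-10)) = 1/(-35*(1 + (⅕)*(-11))*(-10)) = 1/(-35*(1 - 11/5)*(-10)) = 1/(-35*(-6/5)*(-10)) = 1/(42*(-10)) = 1/(-420) = -1/420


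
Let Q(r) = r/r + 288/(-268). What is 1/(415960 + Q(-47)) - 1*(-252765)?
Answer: 7044387406042/27869315 ≈ 2.5277e+5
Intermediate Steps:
Q(r) = -5/67 (Q(r) = 1 + 288*(-1/268) = 1 - 72/67 = -5/67)
1/(415960 + Q(-47)) - 1*(-252765) = 1/(415960 - 5/67) - 1*(-252765) = 1/(27869315/67) + 252765 = 67/27869315 + 252765 = 7044387406042/27869315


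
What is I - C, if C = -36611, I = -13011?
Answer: 23600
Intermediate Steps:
I - C = -13011 - 1*(-36611) = -13011 + 36611 = 23600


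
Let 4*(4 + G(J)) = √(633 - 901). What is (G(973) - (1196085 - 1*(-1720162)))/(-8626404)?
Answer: 2916251/8626404 - I*√67/17252808 ≈ 0.33806 - 4.7444e-7*I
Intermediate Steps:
G(J) = -4 + I*√67/2 (G(J) = -4 + √(633 - 901)/4 = -4 + √(-268)/4 = -4 + (2*I*√67)/4 = -4 + I*√67/2)
(G(973) - (1196085 - 1*(-1720162)))/(-8626404) = ((-4 + I*√67/2) - (1196085 - 1*(-1720162)))/(-8626404) = ((-4 + I*√67/2) - (1196085 + 1720162))*(-1/8626404) = ((-4 + I*√67/2) - 1*2916247)*(-1/8626404) = ((-4 + I*√67/2) - 2916247)*(-1/8626404) = (-2916251 + I*√67/2)*(-1/8626404) = 2916251/8626404 - I*√67/17252808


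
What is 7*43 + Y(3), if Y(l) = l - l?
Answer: 301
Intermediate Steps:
Y(l) = 0
7*43 + Y(3) = 7*43 + 0 = 301 + 0 = 301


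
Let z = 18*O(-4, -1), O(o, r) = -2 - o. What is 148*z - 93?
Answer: 5235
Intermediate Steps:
z = 36 (z = 18*(-2 - 1*(-4)) = 18*(-2 + 4) = 18*2 = 36)
148*z - 93 = 148*36 - 93 = 5328 - 93 = 5235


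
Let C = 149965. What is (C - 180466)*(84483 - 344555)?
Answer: 7932456072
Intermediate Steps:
(C - 180466)*(84483 - 344555) = (149965 - 180466)*(84483 - 344555) = -30501*(-260072) = 7932456072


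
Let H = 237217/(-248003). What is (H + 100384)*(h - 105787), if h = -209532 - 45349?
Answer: -1282705227754940/35429 ≈ -3.6205e+10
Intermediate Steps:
h = -254881
H = -237217/248003 (H = 237217*(-1/248003) = -237217/248003 ≈ -0.95651)
(H + 100384)*(h - 105787) = (-237217/248003 + 100384)*(-254881 - 105787) = (24895295935/248003)*(-360668) = -1282705227754940/35429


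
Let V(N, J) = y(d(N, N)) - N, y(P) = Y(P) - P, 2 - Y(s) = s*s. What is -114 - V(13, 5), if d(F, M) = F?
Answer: 79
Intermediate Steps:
Y(s) = 2 - s² (Y(s) = 2 - s*s = 2 - s²)
y(P) = 2 - P - P² (y(P) = (2 - P²) - P = 2 - P - P²)
V(N, J) = 2 - N² - 2*N (V(N, J) = (2 - N - N²) - N = 2 - N² - 2*N)
-114 - V(13, 5) = -114 - (2 - 1*13² - 2*13) = -114 - (2 - 1*169 - 26) = -114 - (2 - 169 - 26) = -114 - 1*(-193) = -114 + 193 = 79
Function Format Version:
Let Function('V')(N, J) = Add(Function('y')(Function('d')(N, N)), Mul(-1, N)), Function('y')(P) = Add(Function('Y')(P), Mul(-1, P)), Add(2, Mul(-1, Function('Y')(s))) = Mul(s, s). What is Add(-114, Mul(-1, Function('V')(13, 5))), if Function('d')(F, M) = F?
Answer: 79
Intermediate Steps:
Function('Y')(s) = Add(2, Mul(-1, Pow(s, 2))) (Function('Y')(s) = Add(2, Mul(-1, Mul(s, s))) = Add(2, Mul(-1, Pow(s, 2))))
Function('y')(P) = Add(2, Mul(-1, P), Mul(-1, Pow(P, 2))) (Function('y')(P) = Add(Add(2, Mul(-1, Pow(P, 2))), Mul(-1, P)) = Add(2, Mul(-1, P), Mul(-1, Pow(P, 2))))
Function('V')(N, J) = Add(2, Mul(-1, Pow(N, 2)), Mul(-2, N)) (Function('V')(N, J) = Add(Add(2, Mul(-1, N), Mul(-1, Pow(N, 2))), Mul(-1, N)) = Add(2, Mul(-1, Pow(N, 2)), Mul(-2, N)))
Add(-114, Mul(-1, Function('V')(13, 5))) = Add(-114, Mul(-1, Add(2, Mul(-1, Pow(13, 2)), Mul(-2, 13)))) = Add(-114, Mul(-1, Add(2, Mul(-1, 169), -26))) = Add(-114, Mul(-1, Add(2, -169, -26))) = Add(-114, Mul(-1, -193)) = Add(-114, 193) = 79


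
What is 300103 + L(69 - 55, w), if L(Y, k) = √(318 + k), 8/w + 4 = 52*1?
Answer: 300103 + √11454/6 ≈ 3.0012e+5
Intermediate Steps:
w = ⅙ (w = 8/(-4 + 52*1) = 8/(-4 + 52) = 8/48 = 8*(1/48) = ⅙ ≈ 0.16667)
300103 + L(69 - 55, w) = 300103 + √(318 + ⅙) = 300103 + √(1909/6) = 300103 + √11454/6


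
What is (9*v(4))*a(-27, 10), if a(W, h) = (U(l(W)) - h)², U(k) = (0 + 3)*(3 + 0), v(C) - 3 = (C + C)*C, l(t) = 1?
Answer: 315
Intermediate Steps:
v(C) = 3 + 2*C² (v(C) = 3 + (C + C)*C = 3 + (2*C)*C = 3 + 2*C²)
U(k) = 9 (U(k) = 3*3 = 9)
a(W, h) = (9 - h)²
(9*v(4))*a(-27, 10) = (9*(3 + 2*4²))*(-9 + 10)² = (9*(3 + 2*16))*1² = (9*(3 + 32))*1 = (9*35)*1 = 315*1 = 315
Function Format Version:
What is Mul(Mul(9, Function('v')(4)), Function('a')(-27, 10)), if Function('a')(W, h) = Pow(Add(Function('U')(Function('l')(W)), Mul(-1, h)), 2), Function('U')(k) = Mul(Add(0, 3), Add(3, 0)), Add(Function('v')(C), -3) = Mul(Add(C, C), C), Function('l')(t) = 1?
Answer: 315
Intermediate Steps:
Function('v')(C) = Add(3, Mul(2, Pow(C, 2))) (Function('v')(C) = Add(3, Mul(Add(C, C), C)) = Add(3, Mul(Mul(2, C), C)) = Add(3, Mul(2, Pow(C, 2))))
Function('U')(k) = 9 (Function('U')(k) = Mul(3, 3) = 9)
Function('a')(W, h) = Pow(Add(9, Mul(-1, h)), 2)
Mul(Mul(9, Function('v')(4)), Function('a')(-27, 10)) = Mul(Mul(9, Add(3, Mul(2, Pow(4, 2)))), Pow(Add(-9, 10), 2)) = Mul(Mul(9, Add(3, Mul(2, 16))), Pow(1, 2)) = Mul(Mul(9, Add(3, 32)), 1) = Mul(Mul(9, 35), 1) = Mul(315, 1) = 315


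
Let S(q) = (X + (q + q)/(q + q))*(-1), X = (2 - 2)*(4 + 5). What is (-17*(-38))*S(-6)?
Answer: -646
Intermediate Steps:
X = 0 (X = 0*9 = 0)
S(q) = -1 (S(q) = (0 + (q + q)/(q + q))*(-1) = (0 + (2*q)/((2*q)))*(-1) = (0 + (2*q)*(1/(2*q)))*(-1) = (0 + 1)*(-1) = 1*(-1) = -1)
(-17*(-38))*S(-6) = -17*(-38)*(-1) = 646*(-1) = -646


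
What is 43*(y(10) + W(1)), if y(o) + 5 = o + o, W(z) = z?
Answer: 688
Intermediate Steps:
y(o) = -5 + 2*o (y(o) = -5 + (o + o) = -5 + 2*o)
43*(y(10) + W(1)) = 43*((-5 + 2*10) + 1) = 43*((-5 + 20) + 1) = 43*(15 + 1) = 43*16 = 688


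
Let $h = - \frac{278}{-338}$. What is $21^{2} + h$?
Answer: $\frac{74668}{169} \approx 441.82$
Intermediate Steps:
$h = \frac{139}{169}$ ($h = \left(-278\right) \left(- \frac{1}{338}\right) = \frac{139}{169} \approx 0.82248$)
$21^{2} + h = 21^{2} + \frac{139}{169} = 441 + \frac{139}{169} = \frac{74668}{169}$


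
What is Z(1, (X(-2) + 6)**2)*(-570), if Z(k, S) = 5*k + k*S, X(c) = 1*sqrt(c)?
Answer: -22230 - 6840*I*sqrt(2) ≈ -22230.0 - 9673.2*I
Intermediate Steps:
X(c) = sqrt(c)
Z(k, S) = 5*k + S*k
Z(1, (X(-2) + 6)**2)*(-570) = (1*(5 + (sqrt(-2) + 6)**2))*(-570) = (1*(5 + (I*sqrt(2) + 6)**2))*(-570) = (1*(5 + (6 + I*sqrt(2))**2))*(-570) = (5 + (6 + I*sqrt(2))**2)*(-570) = -2850 - 570*(6 + I*sqrt(2))**2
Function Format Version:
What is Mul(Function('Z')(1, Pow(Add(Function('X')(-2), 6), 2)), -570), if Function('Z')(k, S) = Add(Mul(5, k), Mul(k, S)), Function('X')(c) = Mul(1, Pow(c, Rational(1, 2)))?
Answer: Add(-22230, Mul(-6840, I, Pow(2, Rational(1, 2)))) ≈ Add(-22230., Mul(-9673.2, I))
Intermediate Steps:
Function('X')(c) = Pow(c, Rational(1, 2))
Function('Z')(k, S) = Add(Mul(5, k), Mul(S, k))
Mul(Function('Z')(1, Pow(Add(Function('X')(-2), 6), 2)), -570) = Mul(Mul(1, Add(5, Pow(Add(Pow(-2, Rational(1, 2)), 6), 2))), -570) = Mul(Mul(1, Add(5, Pow(Add(Mul(I, Pow(2, Rational(1, 2))), 6), 2))), -570) = Mul(Mul(1, Add(5, Pow(Add(6, Mul(I, Pow(2, Rational(1, 2)))), 2))), -570) = Mul(Add(5, Pow(Add(6, Mul(I, Pow(2, Rational(1, 2)))), 2)), -570) = Add(-2850, Mul(-570, Pow(Add(6, Mul(I, Pow(2, Rational(1, 2)))), 2)))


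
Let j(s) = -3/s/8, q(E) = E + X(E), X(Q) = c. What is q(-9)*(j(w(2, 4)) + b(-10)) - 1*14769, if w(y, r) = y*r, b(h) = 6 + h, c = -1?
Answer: -471313/32 ≈ -14729.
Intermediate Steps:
w(y, r) = r*y
X(Q) = -1
q(E) = -1 + E (q(E) = E - 1 = -1 + E)
j(s) = -3/(8*s) (j(s) = -3/s*(⅛) = -3/(8*s))
q(-9)*(j(w(2, 4)) + b(-10)) - 1*14769 = (-1 - 9)*(-3/(8*(4*2)) + (6 - 10)) - 1*14769 = -10*(-3/8/8 - 4) - 14769 = -10*(-3/8*⅛ - 4) - 14769 = -10*(-3/64 - 4) - 14769 = -10*(-259/64) - 14769 = 1295/32 - 14769 = -471313/32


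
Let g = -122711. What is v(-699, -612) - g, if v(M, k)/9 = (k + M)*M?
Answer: 8370212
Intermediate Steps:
v(M, k) = 9*M*(M + k) (v(M, k) = 9*((k + M)*M) = 9*((M + k)*M) = 9*(M*(M + k)) = 9*M*(M + k))
v(-699, -612) - g = 9*(-699)*(-699 - 612) - 1*(-122711) = 9*(-699)*(-1311) + 122711 = 8247501 + 122711 = 8370212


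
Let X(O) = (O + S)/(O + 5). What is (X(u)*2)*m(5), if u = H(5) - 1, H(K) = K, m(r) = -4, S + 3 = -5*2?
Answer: 8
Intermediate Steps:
S = -13 (S = -3 - 5*2 = -3 - 10 = -13)
u = 4 (u = 5 - 1 = 4)
X(O) = (-13 + O)/(5 + O) (X(O) = (O - 13)/(O + 5) = (-13 + O)/(5 + O))
(X(u)*2)*m(5) = (((-13 + 4)/(5 + 4))*2)*(-4) = ((-9/9)*2)*(-4) = (((⅑)*(-9))*2)*(-4) = -1*2*(-4) = -2*(-4) = 8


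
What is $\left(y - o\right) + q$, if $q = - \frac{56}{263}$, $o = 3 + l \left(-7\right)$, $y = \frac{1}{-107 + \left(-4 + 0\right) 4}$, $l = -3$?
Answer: $- \frac{783527}{32349} \approx -24.221$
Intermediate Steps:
$y = - \frac{1}{123}$ ($y = \frac{1}{-107 - 16} = \frac{1}{-123} = - \frac{1}{123} \approx -0.0081301$)
$o = 24$ ($o = 3 - -21 = 3 + 21 = 24$)
$q = - \frac{56}{263}$ ($q = \left(-56\right) \frac{1}{263} = - \frac{56}{263} \approx -0.21293$)
$\left(y - o\right) + q = \left(- \frac{1}{123} - 24\right) - \frac{56}{263} = - \frac{2953}{123} - \frac{56}{263} = - \frac{783527}{32349}$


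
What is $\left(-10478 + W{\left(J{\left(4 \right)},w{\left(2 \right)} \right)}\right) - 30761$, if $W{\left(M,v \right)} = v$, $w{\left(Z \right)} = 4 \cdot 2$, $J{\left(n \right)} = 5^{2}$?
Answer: $-41231$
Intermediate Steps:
$J{\left(n \right)} = 25$
$w{\left(Z \right)} = 8$
$\left(-10478 + W{\left(J{\left(4 \right)},w{\left(2 \right)} \right)}\right) - 30761 = \left(-10478 + 8\right) - 30761 = -10470 - 30761 = -41231$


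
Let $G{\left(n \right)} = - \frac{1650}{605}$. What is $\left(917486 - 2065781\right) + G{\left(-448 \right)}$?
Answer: $- \frac{12631275}{11} \approx -1.1483 \cdot 10^{6}$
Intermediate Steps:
$G{\left(n \right)} = - \frac{30}{11}$ ($G{\left(n \right)} = \left(-1650\right) \frac{1}{605} = - \frac{30}{11}$)
$\left(917486 - 2065781\right) + G{\left(-448 \right)} = \left(917486 - 2065781\right) - \frac{30}{11} = -1148295 - \frac{30}{11} = - \frac{12631275}{11}$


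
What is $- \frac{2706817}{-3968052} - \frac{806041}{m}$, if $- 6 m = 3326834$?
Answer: $\frac{14097803220085}{6600525153684} \approx 2.1359$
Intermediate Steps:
$m = - \frac{1663417}{3}$ ($m = \left(- \frac{1}{6}\right) 3326834 = - \frac{1663417}{3} \approx -5.5447 \cdot 10^{5}$)
$- \frac{2706817}{-3968052} - \frac{806041}{m} = - \frac{2706817}{-3968052} - \frac{806041}{- \frac{1663417}{3}} = \left(-2706817\right) \left(- \frac{1}{3968052}\right) - - \frac{2418123}{1663417} = \frac{2706817}{3968052} + \frac{2418123}{1663417} = \frac{14097803220085}{6600525153684}$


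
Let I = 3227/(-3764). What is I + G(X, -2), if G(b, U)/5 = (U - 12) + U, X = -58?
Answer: -304347/3764 ≈ -80.857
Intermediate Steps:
G(b, U) = -60 + 10*U (G(b, U) = 5*((U - 12) + U) = 5*((-12 + U) + U) = 5*(-12 + 2*U) = -60 + 10*U)
I = -3227/3764 (I = 3227*(-1/3764) = -3227/3764 ≈ -0.85733)
I + G(X, -2) = -3227/3764 + (-60 + 10*(-2)) = -3227/3764 + (-60 - 20) = -3227/3764 - 80 = -304347/3764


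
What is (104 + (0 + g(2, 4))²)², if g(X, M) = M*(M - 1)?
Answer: 61504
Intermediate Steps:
g(X, M) = M*(-1 + M)
(104 + (0 + g(2, 4))²)² = (104 + (0 + 4*(-1 + 4))²)² = (104 + (0 + 4*3)²)² = (104 + (0 + 12)²)² = (104 + 12²)² = (104 + 144)² = 248² = 61504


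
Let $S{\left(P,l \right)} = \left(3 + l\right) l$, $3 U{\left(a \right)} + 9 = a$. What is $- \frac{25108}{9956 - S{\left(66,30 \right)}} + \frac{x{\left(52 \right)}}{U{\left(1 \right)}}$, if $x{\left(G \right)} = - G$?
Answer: $\frac{149729}{8966} \approx 16.7$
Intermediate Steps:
$U{\left(a \right)} = -3 + \frac{a}{3}$
$S{\left(P,l \right)} = l \left(3 + l\right)$
$- \frac{25108}{9956 - S{\left(66,30 \right)}} + \frac{x{\left(52 \right)}}{U{\left(1 \right)}} = - \frac{25108}{9956 - 30 \left(3 + 30\right)} + \frac{\left(-1\right) 52}{-3 + \frac{1}{3} \cdot 1} = - \frac{25108}{9956 - 30 \cdot 33} - \frac{52}{-3 + \frac{1}{3}} = - \frac{25108}{9956 - 990} - \frac{52}{- \frac{8}{3}} = - \frac{25108}{9956 - 990} - - \frac{39}{2} = - \frac{25108}{8966} + \frac{39}{2} = \left(-25108\right) \frac{1}{8966} + \frac{39}{2} = - \frac{12554}{4483} + \frac{39}{2} = \frac{149729}{8966}$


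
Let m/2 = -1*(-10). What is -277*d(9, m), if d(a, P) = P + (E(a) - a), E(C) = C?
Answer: -5540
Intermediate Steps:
m = 20 (m = 2*(-1*(-10)) = 2*10 = 20)
d(a, P) = P (d(a, P) = P + (a - a) = P + 0 = P)
-277*d(9, m) = -277*20 = -5540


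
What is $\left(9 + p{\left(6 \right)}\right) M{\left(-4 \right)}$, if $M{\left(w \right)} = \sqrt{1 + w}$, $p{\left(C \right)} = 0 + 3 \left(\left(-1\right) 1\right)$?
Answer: $6 i \sqrt{3} \approx 10.392 i$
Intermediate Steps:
$p{\left(C \right)} = -3$ ($p{\left(C \right)} = 0 + 3 \left(-1\right) = 0 - 3 = -3$)
$\left(9 + p{\left(6 \right)}\right) M{\left(-4 \right)} = \left(9 - 3\right) \sqrt{1 - 4} = 6 \sqrt{-3} = 6 i \sqrt{3}$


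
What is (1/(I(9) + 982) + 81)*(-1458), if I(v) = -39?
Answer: -111367872/943 ≈ -1.1810e+5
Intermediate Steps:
(1/(I(9) + 982) + 81)*(-1458) = (1/(-39 + 982) + 81)*(-1458) = (1/943 + 81)*(-1458) = (76384/943)*(-1458) = -111367872/943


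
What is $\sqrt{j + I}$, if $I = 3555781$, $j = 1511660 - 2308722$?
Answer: $\sqrt{2758719} \approx 1660.9$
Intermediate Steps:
$j = -797062$ ($j = 1511660 - 2308722 = -797062$)
$\sqrt{j + I} = \sqrt{-797062 + 3555781} = \sqrt{2758719}$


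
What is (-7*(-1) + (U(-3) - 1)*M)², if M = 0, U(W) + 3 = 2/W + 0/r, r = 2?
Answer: 49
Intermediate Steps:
U(W) = -3 + 2/W (U(W) = -3 + (2/W + 0/2) = -3 + (2/W + 0*(½)) = -3 + (2/W + 0) = -3 + 2/W)
(-7*(-1) + (U(-3) - 1)*M)² = (-7*(-1) + ((-3 + 2/(-3)) - 1)*0)² = (7 + ((-3 + 2*(-⅓)) - 1)*0)² = (7 + ((-3 - ⅔) - 1)*0)² = (7 + (-11/3 - 1)*0)² = (7 - 14/3*0)² = (7 + 0)² = 7² = 49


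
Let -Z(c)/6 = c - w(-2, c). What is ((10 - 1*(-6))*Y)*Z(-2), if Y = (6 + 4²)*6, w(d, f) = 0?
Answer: 25344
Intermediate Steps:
Y = 132 (Y = (6 + 16)*6 = 22*6 = 132)
Z(c) = -6*c (Z(c) = -6*(c - 1*0) = -6*(c + 0) = -6*c)
((10 - 1*(-6))*Y)*Z(-2) = ((10 - 1*(-6))*132)*(-6*(-2)) = ((10 + 6)*132)*12 = (16*132)*12 = 2112*12 = 25344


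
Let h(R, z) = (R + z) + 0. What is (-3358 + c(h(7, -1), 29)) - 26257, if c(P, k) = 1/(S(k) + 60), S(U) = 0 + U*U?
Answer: -26683114/901 ≈ -29615.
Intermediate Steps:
S(U) = U² (S(U) = 0 + U² = U²)
h(R, z) = R + z
c(P, k) = 1/(60 + k²) (c(P, k) = 1/(k² + 60) = 1/(60 + k²))
(-3358 + c(h(7, -1), 29)) - 26257 = (-3358 + 1/(60 + 29²)) - 26257 = (-3358 + 1/(60 + 841)) - 26257 = (-3358 + 1/901) - 26257 = -3025557/901 - 26257 = -26683114/901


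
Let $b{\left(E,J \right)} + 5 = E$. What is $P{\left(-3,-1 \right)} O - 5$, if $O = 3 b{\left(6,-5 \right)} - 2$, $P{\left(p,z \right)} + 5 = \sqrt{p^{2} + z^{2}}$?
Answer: $-10 + \sqrt{10} \approx -6.8377$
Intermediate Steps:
$b{\left(E,J \right)} = -5 + E$
$P{\left(p,z \right)} = -5 + \sqrt{p^{2} + z^{2}}$
$O = 1$ ($O = 3 \left(-5 + 6\right) - 2 = 3 \cdot 1 - 2 = 3 - 2 = 1$)
$P{\left(-3,-1 \right)} O - 5 = \left(-5 + \sqrt{\left(-3\right)^{2} + \left(-1\right)^{2}}\right) 1 - 5 = \left(-5 + \sqrt{9 + 1}\right) 1 - 5 = \left(-5 + \sqrt{10}\right) 1 - 5 = \left(-5 + \sqrt{10}\right) - 5 = -10 + \sqrt{10}$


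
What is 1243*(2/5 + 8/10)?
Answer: 7458/5 ≈ 1491.6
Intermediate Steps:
1243*(2/5 + 8/10) = 1243*(2*(⅕) + 8*(⅒)) = 1243*(⅖ + ⅘) = 1243*(6/5) = 7458/5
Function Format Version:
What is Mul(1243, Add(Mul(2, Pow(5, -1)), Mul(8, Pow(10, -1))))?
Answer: Rational(7458, 5) ≈ 1491.6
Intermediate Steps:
Mul(1243, Add(Mul(2, Pow(5, -1)), Mul(8, Pow(10, -1)))) = Mul(1243, Add(Mul(2, Rational(1, 5)), Mul(8, Rational(1, 10)))) = Mul(1243, Add(Rational(2, 5), Rational(4, 5))) = Mul(1243, Rational(6, 5)) = Rational(7458, 5)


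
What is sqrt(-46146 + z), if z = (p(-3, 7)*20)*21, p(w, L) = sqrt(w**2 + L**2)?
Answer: sqrt(-46146 + 420*sqrt(58)) ≈ 207.24*I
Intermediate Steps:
p(w, L) = sqrt(L**2 + w**2)
z = 420*sqrt(58) (z = (sqrt(7**2 + (-3)**2)*20)*21 = (sqrt(49 + 9)*20)*21 = (sqrt(58)*20)*21 = (20*sqrt(58))*21 = 420*sqrt(58) ≈ 3198.6)
sqrt(-46146 + z) = sqrt(-46146 + 420*sqrt(58))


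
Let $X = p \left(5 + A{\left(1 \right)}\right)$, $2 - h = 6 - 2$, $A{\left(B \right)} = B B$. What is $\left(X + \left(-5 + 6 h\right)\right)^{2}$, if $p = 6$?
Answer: $361$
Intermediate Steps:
$A{\left(B \right)} = B^{2}$
$h = -2$ ($h = 2 - \left(6 - 2\right) = 2 - 4 = -2$)
$X = 36$ ($X = 6 \left(5 + 1^{2}\right) = 6 \left(5 + 1\right) = 6 \cdot 6 = 36$)
$\left(X + \left(-5 + 6 h\right)\right)^{2} = \left(36 + \left(-5 + 6 \left(-2\right)\right)\right)^{2} = \left(36 - 17\right)^{2} = 19^{2} = 361$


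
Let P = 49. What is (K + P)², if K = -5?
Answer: 1936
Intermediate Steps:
(K + P)² = (-5 + 49)² = 44² = 1936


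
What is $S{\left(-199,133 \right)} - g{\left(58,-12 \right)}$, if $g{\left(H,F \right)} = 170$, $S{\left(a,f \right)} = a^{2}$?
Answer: $39431$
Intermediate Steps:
$S{\left(-199,133 \right)} - g{\left(58,-12 \right)} = \left(-199\right)^{2} - 170 = 39601 - 170 = 39431$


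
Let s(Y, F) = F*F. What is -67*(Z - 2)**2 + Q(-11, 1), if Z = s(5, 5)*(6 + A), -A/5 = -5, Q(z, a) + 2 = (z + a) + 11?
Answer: -40034444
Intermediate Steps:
Q(z, a) = 9 + a + z (Q(z, a) = -2 + ((z + a) + 11) = -2 + ((a + z) + 11) = -2 + (11 + a + z) = 9 + a + z)
A = 25 (A = -5*(-5) = 25)
s(Y, F) = F**2
Z = 775 (Z = 5**2*(6 + 25) = 25*31 = 775)
-67*(Z - 2)**2 + Q(-11, 1) = -67*(775 - 2)**2 + (9 + 1 - 11) = -67*773**2 - 1 = -67*597529 - 1 = -40034443 - 1 = -40034444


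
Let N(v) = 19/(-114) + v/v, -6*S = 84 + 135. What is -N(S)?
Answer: -⅚ ≈ -0.83333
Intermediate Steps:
S = -73/2 (S = -(84 + 135)/6 = -⅙*219 = -73/2 ≈ -36.500)
N(v) = ⅚ (N(v) = 19*(-1/114) + 1 = -⅙ + 1 = ⅚)
-N(S) = -1*⅚ = -⅚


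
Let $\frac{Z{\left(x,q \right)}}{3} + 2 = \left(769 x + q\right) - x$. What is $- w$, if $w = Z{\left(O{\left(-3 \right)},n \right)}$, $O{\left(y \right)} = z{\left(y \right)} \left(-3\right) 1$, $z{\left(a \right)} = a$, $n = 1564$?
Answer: $-25422$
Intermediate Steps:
$O{\left(y \right)} = - 3 y$ ($O{\left(y \right)} = y \left(-3\right) 1 = - 3 y 1 = - 3 y$)
$Z{\left(x,q \right)} = -6 + 3 q + 2304 x$ ($Z{\left(x,q \right)} = -6 + 3 \left(\left(769 x + q\right) - x\right) = -6 + 3 \left(\left(q + 769 x\right) - x\right) = -6 + 3 \left(q + 768 x\right) = -6 + \left(3 q + 2304 x\right) = -6 + 3 q + 2304 x$)
$w = 25422$ ($w = -6 + 3 \cdot 1564 + 2304 \left(\left(-3\right) \left(-3\right)\right) = -6 + 4692 + 2304 \cdot 9 = -6 + 4692 + 20736 = 25422$)
$- w = \left(-1\right) 25422 = -25422$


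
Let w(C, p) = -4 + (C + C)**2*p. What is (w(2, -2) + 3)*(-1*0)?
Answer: 0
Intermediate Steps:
w(C, p) = -4 + 4*p*C**2 (w(C, p) = -4 + (2*C)**2*p = -4 + (4*C**2)*p = -4 + 4*p*C**2)
(w(2, -2) + 3)*(-1*0) = ((-4 + 4*(-2)*2**2) + 3)*(-1*0) = ((-4 + 4*(-2)*4) + 3)*0 = ((-4 - 32) + 3)*0 = (-36 + 3)*0 = -33*0 = 0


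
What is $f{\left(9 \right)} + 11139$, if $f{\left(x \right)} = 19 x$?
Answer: $11310$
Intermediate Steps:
$f{\left(9 \right)} + 11139 = 19 \cdot 9 + 11139 = 171 + 11139 = 11310$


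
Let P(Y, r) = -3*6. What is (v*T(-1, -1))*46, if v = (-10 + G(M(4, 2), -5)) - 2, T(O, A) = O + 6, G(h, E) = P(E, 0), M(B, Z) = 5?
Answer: -6900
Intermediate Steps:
P(Y, r) = -18
G(h, E) = -18
T(O, A) = 6 + O
v = -30 (v = (-10 - 18) - 2 = -28 - 2 = -30)
(v*T(-1, -1))*46 = -30*(6 - 1)*46 = -30*5*46 = -150*46 = -6900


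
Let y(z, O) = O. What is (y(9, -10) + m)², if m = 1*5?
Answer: 25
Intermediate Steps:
m = 5
(y(9, -10) + m)² = (-10 + 5)² = (-5)² = 25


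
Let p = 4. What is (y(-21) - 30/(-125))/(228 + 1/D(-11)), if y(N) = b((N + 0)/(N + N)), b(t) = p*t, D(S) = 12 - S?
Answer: 1288/131125 ≈ 0.0098227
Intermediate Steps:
b(t) = 4*t
y(N) = 2 (y(N) = 4*((N + 0)/(N + N)) = 4*(N/((2*N))) = 4*(N*(1/(2*N))) = 4*(½) = 2)
(y(-21) - 30/(-125))/(228 + 1/D(-11)) = (2 - 30/(-125))/(228 + 1/(12 - 1*(-11))) = (2 - 30*(-1/125))/(228 + 1/(12 + 11)) = (2 + 6/25)/(228 + 1/23) = 56/(25*(228 + 1/23)) = 56/(25*(5245/23)) = (56/25)*(23/5245) = 1288/131125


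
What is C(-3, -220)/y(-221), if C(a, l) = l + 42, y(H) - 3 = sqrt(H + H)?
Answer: -534/451 + 178*I*sqrt(442)/451 ≈ -1.184 + 8.2976*I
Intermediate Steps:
y(H) = 3 + sqrt(2)*sqrt(H) (y(H) = 3 + sqrt(H + H) = 3 + sqrt(2*H) = 3 + sqrt(2)*sqrt(H))
C(a, l) = 42 + l
C(-3, -220)/y(-221) = (42 - 220)/(3 + sqrt(2)*sqrt(-221)) = -178/(3 + sqrt(2)*(I*sqrt(221))) = -178/(3 + I*sqrt(442))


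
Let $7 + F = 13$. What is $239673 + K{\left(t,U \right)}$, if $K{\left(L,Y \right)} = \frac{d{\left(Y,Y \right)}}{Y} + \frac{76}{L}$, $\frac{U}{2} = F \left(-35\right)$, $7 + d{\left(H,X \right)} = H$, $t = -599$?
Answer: $\frac{8613879599}{35940} \approx 2.3967 \cdot 10^{5}$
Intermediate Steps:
$d{\left(H,X \right)} = -7 + H$
$F = 6$ ($F = -7 + 13 = 6$)
$U = -420$ ($U = 2 \cdot 6 \left(-35\right) = 2 \left(-210\right) = -420$)
$K{\left(L,Y \right)} = \frac{76}{L} + \frac{-7 + Y}{Y}$ ($K{\left(L,Y \right)} = \frac{-7 + Y}{Y} + \frac{76}{L} = \frac{76}{L} + \frac{-7 + Y}{Y}$)
$239673 + K{\left(t,U \right)} = 239673 + \left(1 - \frac{7}{-420} + \frac{76}{-599}\right) = 239673 + \left(1 - - \frac{1}{60} + 76 \left(- \frac{1}{599}\right)\right) = 239673 + \left(1 + \frac{1}{60} - \frac{76}{599}\right) = 239673 + \frac{31979}{35940} = \frac{8613879599}{35940}$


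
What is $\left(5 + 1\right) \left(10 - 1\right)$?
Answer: $54$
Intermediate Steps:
$\left(5 + 1\right) \left(10 - 1\right) = 6 \cdot 9 = 54$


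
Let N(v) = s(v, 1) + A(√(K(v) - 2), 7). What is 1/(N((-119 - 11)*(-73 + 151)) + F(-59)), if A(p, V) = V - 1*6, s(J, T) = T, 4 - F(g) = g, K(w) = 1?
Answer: 1/65 ≈ 0.015385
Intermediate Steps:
F(g) = 4 - g
A(p, V) = -6 + V (A(p, V) = V - 6 = -6 + V)
N(v) = 2 (N(v) = 1 + (-6 + 7) = 1 + 1 = 2)
1/(N((-119 - 11)*(-73 + 151)) + F(-59)) = 1/(2 + (4 - 1*(-59))) = 1/(2 + (4 + 59)) = 1/(2 + 63) = 1/65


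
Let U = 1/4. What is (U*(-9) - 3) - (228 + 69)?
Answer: -1209/4 ≈ -302.25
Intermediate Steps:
U = ¼ ≈ 0.25000
(U*(-9) - 3) - (228 + 69) = ((¼)*(-9) - 3) - (228 + 69) = (-9/4 - 3) - 1*297 = -21/4 - 297 = -1209/4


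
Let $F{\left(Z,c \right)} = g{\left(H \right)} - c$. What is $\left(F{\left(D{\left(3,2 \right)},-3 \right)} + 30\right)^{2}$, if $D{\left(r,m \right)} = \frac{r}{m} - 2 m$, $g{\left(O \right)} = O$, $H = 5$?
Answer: $1444$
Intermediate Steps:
$D{\left(r,m \right)} = - 2 m + \frac{r}{m}$ ($D{\left(r,m \right)} = \frac{r}{m} - 2 m = - 2 m + \frac{r}{m}$)
$F{\left(Z,c \right)} = 5 - c$
$\left(F{\left(D{\left(3,2 \right)},-3 \right)} + 30\right)^{2} = \left(\left(5 - -3\right) + 30\right)^{2} = \left(\left(5 + 3\right) + 30\right)^{2} = \left(8 + 30\right)^{2} = 38^{2} = 1444$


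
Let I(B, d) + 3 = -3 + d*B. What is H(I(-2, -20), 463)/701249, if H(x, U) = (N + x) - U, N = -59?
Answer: -488/701249 ≈ -0.00069590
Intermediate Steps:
I(B, d) = -6 + B*d (I(B, d) = -3 + (-3 + d*B) = -3 + (-3 + B*d) = -6 + B*d)
H(x, U) = -59 + x - U (H(x, U) = (-59 + x) - U = -59 + x - U)
H(I(-2, -20), 463)/701249 = (-59 + (-6 - 2*(-20)) - 1*463)/701249 = (-59 + (-6 + 40) - 463)*(1/701249) = (-59 + 34 - 463)*(1/701249) = -488*1/701249 = -488/701249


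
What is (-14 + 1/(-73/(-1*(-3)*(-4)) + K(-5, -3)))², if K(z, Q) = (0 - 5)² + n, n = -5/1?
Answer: 19096900/97969 ≈ 194.93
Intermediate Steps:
n = -5 (n = -5*1 = -5)
K(z, Q) = 20 (K(z, Q) = (0 - 5)² - 5 = (-5)² - 5 = 25 - 5 = 20)
(-14 + 1/(-73/(-1*(-3)*(-4)) + K(-5, -3)))² = (-14 + 1/(-73/(-1*(-3)*(-4)) + 20))² = (-14 + 1/(-73/(3*(-4)) + 20))² = (-14 + 1/(-73/(-12) + 20))² = (-14 + 1/(-73*(-1/12) + 20))² = (-14 + 1/(73/12 + 20))² = (-14 + 1/(313/12))² = (-14 + 12/313)² = (-4370/313)² = 19096900/97969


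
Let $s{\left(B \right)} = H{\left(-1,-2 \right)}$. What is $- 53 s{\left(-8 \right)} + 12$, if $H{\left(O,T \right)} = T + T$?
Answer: $224$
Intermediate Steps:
$H{\left(O,T \right)} = 2 T$
$s{\left(B \right)} = -4$ ($s{\left(B \right)} = 2 \left(-2\right) = -4$)
$- 53 s{\left(-8 \right)} + 12 = \left(-53\right) \left(-4\right) + 12 = 212 + 12 = 224$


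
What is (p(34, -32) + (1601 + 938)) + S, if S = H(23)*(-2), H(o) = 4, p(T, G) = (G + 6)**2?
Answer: 3207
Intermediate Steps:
p(T, G) = (6 + G)**2
S = -8 (S = 4*(-2) = -8)
(p(34, -32) + (1601 + 938)) + S = ((6 - 32)**2 + (1601 + 938)) - 8 = ((-26)**2 + 2539) - 8 = (676 + 2539) - 8 = 3215 - 8 = 3207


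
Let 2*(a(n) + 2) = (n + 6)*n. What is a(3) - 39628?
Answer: -79233/2 ≈ -39617.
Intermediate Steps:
a(n) = -2 + n*(6 + n)/2 (a(n) = -2 + ((n + 6)*n)/2 = -2 + ((6 + n)*n)/2 = -2 + (n*(6 + n))/2 = -2 + n*(6 + n)/2)
a(3) - 39628 = (-2 + (½)*3² + 3*3) - 39628 = (-2 + (½)*9 + 9) - 39628 = (-2 + 9/2 + 9) - 39628 = 23/2 - 39628 = -79233/2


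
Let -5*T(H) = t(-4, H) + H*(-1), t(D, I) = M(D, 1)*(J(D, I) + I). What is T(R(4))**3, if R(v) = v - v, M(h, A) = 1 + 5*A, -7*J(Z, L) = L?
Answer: 0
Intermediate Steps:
J(Z, L) = -L/7
R(v) = 0
t(D, I) = 36*I/7 (t(D, I) = (1 + 5*1)*(-I/7 + I) = (1 + 5)*(6*I/7) = 6*(6*I/7) = 36*I/7)
T(H) = -29*H/35 (T(H) = -(36*H/7 + H*(-1))/5 = -(36*H/7 - H)/5 = -29*H/35)
T(R(4))**3 = (-29/35*0)**3 = 0**3 = 0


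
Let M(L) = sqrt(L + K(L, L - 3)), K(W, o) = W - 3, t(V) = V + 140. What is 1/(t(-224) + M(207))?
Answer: -28/2215 - sqrt(411)/6645 ≈ -0.015692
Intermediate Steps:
t(V) = 140 + V
K(W, o) = -3 + W
M(L) = sqrt(-3 + 2*L) (M(L) = sqrt(L + (-3 + L)) = sqrt(-3 + 2*L))
1/(t(-224) + M(207)) = 1/((140 - 224) + sqrt(-3 + 2*207)) = 1/(-84 + sqrt(-3 + 414)) = 1/(-84 + sqrt(411))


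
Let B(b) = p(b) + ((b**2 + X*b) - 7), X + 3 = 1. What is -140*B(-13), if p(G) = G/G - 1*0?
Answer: -26460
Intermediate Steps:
X = -2 (X = -3 + 1 = -2)
p(G) = 1 (p(G) = 1 + 0 = 1)
B(b) = -6 + b**2 - 2*b (B(b) = 1 + ((b**2 - 2*b) - 7) = 1 + (-7 + b**2 - 2*b) = -6 + b**2 - 2*b)
-140*B(-13) = -140*(-6 + (-13)**2 - 2*(-13)) = -140*(-6 + 169 + 26) = -140*189 = -26460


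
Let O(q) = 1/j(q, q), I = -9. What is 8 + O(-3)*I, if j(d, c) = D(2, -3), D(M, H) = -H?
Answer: 5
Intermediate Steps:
j(d, c) = 3 (j(d, c) = -1*(-3) = 3)
O(q) = ⅓ (O(q) = 1/3 = ⅓)
8 + O(-3)*I = 8 + (⅓)*(-9) = 8 - 3 = 5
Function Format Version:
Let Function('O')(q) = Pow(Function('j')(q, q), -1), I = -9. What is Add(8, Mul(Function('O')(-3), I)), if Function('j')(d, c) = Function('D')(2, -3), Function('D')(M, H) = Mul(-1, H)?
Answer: 5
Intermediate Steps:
Function('j')(d, c) = 3 (Function('j')(d, c) = Mul(-1, -3) = 3)
Function('O')(q) = Rational(1, 3) (Function('O')(q) = Pow(3, -1) = Rational(1, 3))
Add(8, Mul(Function('O')(-3), I)) = Add(8, Mul(Rational(1, 3), -9)) = Add(8, -3) = 5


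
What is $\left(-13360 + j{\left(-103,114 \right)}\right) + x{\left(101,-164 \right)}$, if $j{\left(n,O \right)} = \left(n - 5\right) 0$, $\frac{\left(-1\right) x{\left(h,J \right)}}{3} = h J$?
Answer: $36332$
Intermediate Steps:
$x{\left(h,J \right)} = - 3 J h$ ($x{\left(h,J \right)} = - 3 h J = - 3 J h$)
$j{\left(n,O \right)} = 0$ ($j{\left(n,O \right)} = \left(-5 + n\right) 0 = 0$)
$\left(-13360 + j{\left(-103,114 \right)}\right) + x{\left(101,-164 \right)} = \left(-13360 + 0\right) - \left(-492\right) 101 = -13360 + 49692 = 36332$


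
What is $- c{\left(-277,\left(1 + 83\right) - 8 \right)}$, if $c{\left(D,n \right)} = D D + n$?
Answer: $-76805$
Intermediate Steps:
$c{\left(D,n \right)} = n + D^{2}$ ($c{\left(D,n \right)} = D^{2} + n = n + D^{2}$)
$- c{\left(-277,\left(1 + 83\right) - 8 \right)} = - (\left(\left(1 + 83\right) - 8\right) + \left(-277\right)^{2}) = - (\left(84 - 8\right) + 76729) = - (76 + 76729) = \left(-1\right) 76805 = -76805$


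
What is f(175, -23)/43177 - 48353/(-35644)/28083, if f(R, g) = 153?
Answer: 155239276637/43219764746004 ≈ 0.0035919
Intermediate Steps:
f(175, -23)/43177 - 48353/(-35644)/28083 = 153/43177 - 48353/(-35644)/28083 = 153*(1/43177) - 48353*(-1/35644)*(1/28083) = 153/43177 + (48353/35644)*(1/28083) = 153/43177 + 48353/1000990452 = 155239276637/43219764746004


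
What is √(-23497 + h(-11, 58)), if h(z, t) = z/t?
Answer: 7*I*√1613154/58 ≈ 153.29*I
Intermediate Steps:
√(-23497 + h(-11, 58)) = √(-23497 - 11/58) = √(-1362837/58) = 7*I*√1613154/58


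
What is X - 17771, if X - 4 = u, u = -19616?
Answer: -37383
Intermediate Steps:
X = -19612 (X = 4 - 19616 = -19612)
X - 17771 = -19612 - 17771 = -37383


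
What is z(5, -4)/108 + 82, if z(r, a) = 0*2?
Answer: 82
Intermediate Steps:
z(r, a) = 0
z(5, -4)/108 + 82 = 0/108 + 82 = (1/108)*0 + 82 = 0 + 82 = 82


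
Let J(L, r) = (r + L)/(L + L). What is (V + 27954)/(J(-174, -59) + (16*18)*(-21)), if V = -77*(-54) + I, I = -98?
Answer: -11140872/2104471 ≈ -5.2939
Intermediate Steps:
J(L, r) = (L + r)/(2*L) (J(L, r) = (L + r)/((2*L)) = (L + r)*(1/(2*L)) = (L + r)/(2*L))
V = 4060 (V = -77*(-54) - 98 = 4158 - 98 = 4060)
(V + 27954)/(J(-174, -59) + (16*18)*(-21)) = (4060 + 27954)/((½)*(-174 - 59)/(-174) + (16*18)*(-21)) = 32014/((½)*(-1/174)*(-233) + 288*(-21)) = 32014/(233/348 - 6048) = 32014/(-2104471/348) = 32014*(-348/2104471) = -11140872/2104471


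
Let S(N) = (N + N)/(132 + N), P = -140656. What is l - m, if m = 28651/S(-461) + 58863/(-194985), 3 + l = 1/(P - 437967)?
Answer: -50655648885747227/4953458419710 ≈ -10226.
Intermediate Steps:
S(N) = 2*N/(132 + N) (S(N) = (2*N)/(132 + N) = 2*N/(132 + N))
l = -1735870/578623 (l = -3 + 1/(-140656 - 437967) = -3 + 1/(-578623) = -3 - 1/578623 = -1735870/578623 ≈ -3.0000)
m = 87519487649/8560770 (m = 28651/((2*(-461)/(132 - 461))) + 58863/(-194985) = 28651/((2*(-461)/(-329))) + 58863*(-1/194985) = 28651/((2*(-461)*(-1/329))) - 2803/9285 = 28651/(922/329) - 2803/9285 = 28651*(329/922) - 2803/9285 = 9426179/922 - 2803/9285 = 87519487649/8560770 ≈ 10223.)
l - m = -1735870/578623 - 1*87519487649/8560770 = -1735870/578623 - 87519487649/8560770 = -50655648885747227/4953458419710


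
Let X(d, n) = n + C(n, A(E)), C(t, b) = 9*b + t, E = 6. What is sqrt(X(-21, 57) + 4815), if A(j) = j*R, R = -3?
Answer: sqrt(4767) ≈ 69.043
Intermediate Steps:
A(j) = -3*j (A(j) = j*(-3) = -3*j)
C(t, b) = t + 9*b
X(d, n) = -162 + 2*n (X(d, n) = n + (n + 9*(-3*6)) = n + (n + 9*(-18)) = n + (n - 162) = n + (-162 + n) = -162 + 2*n)
sqrt(X(-21, 57) + 4815) = sqrt((-162 + 2*57) + 4815) = sqrt((-162 + 114) + 4815) = sqrt(-48 + 4815) = sqrt(4767)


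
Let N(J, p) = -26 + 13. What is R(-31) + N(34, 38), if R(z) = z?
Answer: -44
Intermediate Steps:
N(J, p) = -13
R(-31) + N(34, 38) = -31 - 13 = -44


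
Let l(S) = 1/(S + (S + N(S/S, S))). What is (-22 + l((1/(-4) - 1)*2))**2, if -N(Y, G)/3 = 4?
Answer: 140625/289 ≈ 486.59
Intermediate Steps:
N(Y, G) = -12 (N(Y, G) = -3*4 = -12)
l(S) = 1/(-12 + 2*S) (l(S) = 1/(S + (S - 12)) = 1/(S + (-12 + S)) = 1/(-12 + 2*S))
(-22 + l((1/(-4) - 1)*2))**2 = (-22 + 1/(2*(-6 + (1/(-4) - 1)*2)))**2 = (-22 + 1/(2*(-6 + (-1/4 - 1)*2)))**2 = (-22 + 1/(2*(-6 - 5/4*2)))**2 = (-22 + 1/(2*(-6 - 5/2)))**2 = (-22 + 1/(2*(-17/2)))**2 = (-22 + (1/2)*(-2/17))**2 = (-22 - 1/17)**2 = (-375/17)**2 = 140625/289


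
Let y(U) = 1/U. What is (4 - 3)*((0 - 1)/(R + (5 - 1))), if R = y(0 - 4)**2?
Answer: -16/65 ≈ -0.24615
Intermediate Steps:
y(U) = 1/U
R = 1/16 (R = (1/(0 - 4))**2 = (1/(-4))**2 = (-1/4)**2 = 1/16 ≈ 0.062500)
(4 - 3)*((0 - 1)/(R + (5 - 1))) = (4 - 3)*((0 - 1)/(1/16 + (5 - 1))) = 1*(-1/(1/16 + 4)) = 1*(-1/65/16) = 1*(-1*16/65) = 1*(-16/65) = -16/65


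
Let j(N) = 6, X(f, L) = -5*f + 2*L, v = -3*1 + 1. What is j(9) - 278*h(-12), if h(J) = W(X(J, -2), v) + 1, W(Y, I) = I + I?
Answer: 840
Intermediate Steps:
v = -2 (v = -3 + 1 = -2)
W(Y, I) = 2*I
h(J) = -3 (h(J) = 2*(-2) + 1 = -4 + 1 = -3)
j(9) - 278*h(-12) = 6 - 278*(-3) = 6 + 834 = 840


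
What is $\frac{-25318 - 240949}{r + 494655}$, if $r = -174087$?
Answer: $- \frac{266267}{320568} \approx -0.83061$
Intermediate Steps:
$\frac{-25318 - 240949}{r + 494655} = \frac{-25318 - 240949}{-174087 + 494655} = - \frac{266267}{320568}$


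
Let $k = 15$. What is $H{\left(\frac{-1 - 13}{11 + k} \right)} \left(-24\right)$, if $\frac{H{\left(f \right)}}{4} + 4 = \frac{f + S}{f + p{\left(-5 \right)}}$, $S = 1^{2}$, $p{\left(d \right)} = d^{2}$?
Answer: $\frac{20256}{53} \approx 382.19$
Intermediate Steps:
$S = 1$
$H{\left(f \right)} = -16 + \frac{4 \left(1 + f\right)}{25 + f}$ ($H{\left(f \right)} = -16 + 4 \frac{f + 1}{f + \left(-5\right)^{2}} = -16 + 4 \frac{1 + f}{f + 25} = -16 + 4 \frac{1 + f}{25 + f} = -16 + \frac{4 \left(1 + f\right)}{25 + f}$)
$H{\left(\frac{-1 - 13}{11 + k} \right)} \left(-24\right) = \frac{12 \left(-33 - \frac{-1 - 13}{11 + 15}\right)}{25 + \frac{-1 - 13}{11 + 15}} \left(-24\right) = \frac{12 \left(-33 - \frac{-1 - 13}{26}\right)}{25 + \frac{-1 - 13}{26}} \left(-24\right) = \frac{12 \left(-33 - \left(-14\right) \frac{1}{26}\right)}{25 - \frac{7}{13}} \left(-24\right) = \frac{12 \left(-33 - - \frac{7}{13}\right)}{25 - \frac{7}{13}} \left(-24\right) = \frac{12 \left(-33 + \frac{7}{13}\right)}{\frac{318}{13}} \left(-24\right) = 12 \cdot \frac{13}{318} \left(- \frac{422}{13}\right) \left(-24\right) = \left(- \frac{844}{53}\right) \left(-24\right) = \frac{20256}{53}$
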